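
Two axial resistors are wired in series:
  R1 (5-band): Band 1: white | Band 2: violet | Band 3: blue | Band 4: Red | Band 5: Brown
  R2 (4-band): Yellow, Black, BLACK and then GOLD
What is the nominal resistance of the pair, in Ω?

97640 Ω

R1: white, violet, blue → 976; red ×10^2 → 97600 Ω.
R2: yellow, black → 40; black ×1 → 40 Ω.
Series: 97600 + 40 = 97640 Ω.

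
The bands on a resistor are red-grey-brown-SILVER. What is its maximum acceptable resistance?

308 Ω

Red → 2 (first significant figure)
Grey → 8 (second significant figure)
Brown → ×10 multiplier
Silver → ±10% tolerance
28 × 10 = 280 Ω
Maximum = 280 × (1 + 10/100) = 308 Ω.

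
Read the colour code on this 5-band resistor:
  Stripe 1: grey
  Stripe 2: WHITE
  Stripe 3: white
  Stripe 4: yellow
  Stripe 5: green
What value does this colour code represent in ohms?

Grey → 8 (first significant figure)
White → 9 (second significant figure)
White → 9 (third significant figure)
Yellow → ×10^4 multiplier
899 × 10000 = 8990000 Ω

8990000 Ω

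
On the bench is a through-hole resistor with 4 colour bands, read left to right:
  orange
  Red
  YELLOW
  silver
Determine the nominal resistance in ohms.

320000 Ω

Orange → 3 (first significant figure)
Red → 2 (second significant figure)
Yellow → ×10^4 multiplier
32 × 10000 = 320000 Ω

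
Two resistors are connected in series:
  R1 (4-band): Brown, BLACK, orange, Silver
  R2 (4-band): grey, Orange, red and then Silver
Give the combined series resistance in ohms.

18300 Ω

R1: brown, black → 10; orange ×10^3 → 10000 Ω.
R2: grey, orange → 83; red ×10^2 → 8300 Ω.
Series: 10000 + 8300 = 18300 Ω.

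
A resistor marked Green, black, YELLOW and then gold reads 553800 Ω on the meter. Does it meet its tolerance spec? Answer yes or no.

no

Green → 5 (first significant figure)
Black → 0 (second significant figure)
Yellow → ×10^4 multiplier
Gold → ±5% tolerance
50 × 10000 = 500000 Ω
Allowed range: 475000 Ω to 525000 Ω.
553800 Ω lies outside that range.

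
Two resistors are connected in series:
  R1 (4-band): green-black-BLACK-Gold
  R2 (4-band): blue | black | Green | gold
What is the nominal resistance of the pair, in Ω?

R1: green, black → 50; black ×1 → 50 Ω.
R2: blue, black → 60; green ×10^5 → 6000000 Ω.
Series: 50 + 6000000 = 6000050 Ω.

6000050 Ω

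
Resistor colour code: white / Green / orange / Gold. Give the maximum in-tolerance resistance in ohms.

White → 9 (first significant figure)
Green → 5 (second significant figure)
Orange → ×10^3 multiplier
Gold → ±5% tolerance
95 × 1000 = 95000 Ω
Maximum = 95000 × (1 + 5/100) = 99750 Ω.

99750 Ω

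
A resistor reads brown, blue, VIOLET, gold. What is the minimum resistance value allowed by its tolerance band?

152000000 Ω

Brown → 1 (first significant figure)
Blue → 6 (second significant figure)
Violet → ×10^7 multiplier
Gold → ±5% tolerance
16 × 10000000 = 160000000 Ω
Minimum = 160000000 × (1 − 5/100) = 152000000 Ω.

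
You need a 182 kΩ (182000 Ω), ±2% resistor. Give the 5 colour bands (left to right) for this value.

brown, grey, red, orange, red

182000 Ω = 182 × 10^3.
1 → brown
8 → grey
2 → red
Multiplier 10^3 → orange.
±2% tolerance → red.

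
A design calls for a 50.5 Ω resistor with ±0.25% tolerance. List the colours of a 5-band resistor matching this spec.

green, black, green, gold, blue

50.5 Ω = 505 × 10^-1.
5 → green
0 → black
5 → green
Multiplier 10^-1 → gold.
±0.25% tolerance → blue.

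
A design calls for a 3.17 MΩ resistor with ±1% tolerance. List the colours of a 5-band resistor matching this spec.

3170000 Ω = 317 × 10^4.
3 → orange
1 → brown
7 → violet
Multiplier 10^4 → yellow.
±1% tolerance → brown.

orange, brown, violet, yellow, brown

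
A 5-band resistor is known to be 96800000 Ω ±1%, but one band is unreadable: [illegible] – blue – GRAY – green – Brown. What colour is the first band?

white

96800000 Ω = 968 × 10^5.
The first band gives digit 9 of the significand, and 9 is white.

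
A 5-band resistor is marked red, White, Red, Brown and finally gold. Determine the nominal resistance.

2920 Ω

Red → 2 (first significant figure)
White → 9 (second significant figure)
Red → 2 (third significant figure)
Brown → ×10 multiplier
292 × 10 = 2920 Ω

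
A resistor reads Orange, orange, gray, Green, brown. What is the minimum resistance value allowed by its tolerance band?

33462000 Ω

Orange → 3 (first significant figure)
Orange → 3 (second significant figure)
Grey → 8 (third significant figure)
Green → ×10^5 multiplier
Brown → ±1% tolerance
338 × 100000 = 33800000 Ω
Minimum = 33800000 × (1 − 1/100) = 33462000 Ω.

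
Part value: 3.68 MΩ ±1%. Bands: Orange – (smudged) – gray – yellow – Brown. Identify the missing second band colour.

3680000 Ω = 368 × 10^4.
The second band gives digit 6 of the significand, and 6 is blue.

blue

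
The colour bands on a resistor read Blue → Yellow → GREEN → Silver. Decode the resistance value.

Blue → 6 (first significant figure)
Yellow → 4 (second significant figure)
Green → ×10^5 multiplier
64 × 100000 = 6400000 Ω

6400000 Ω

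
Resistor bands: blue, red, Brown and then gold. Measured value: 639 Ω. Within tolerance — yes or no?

yes

Blue → 6 (first significant figure)
Red → 2 (second significant figure)
Brown → ×10 multiplier
Gold → ±5% tolerance
62 × 10 = 620 Ω
Allowed range: 589 Ω to 651 Ω.
639 Ω lies inside that range.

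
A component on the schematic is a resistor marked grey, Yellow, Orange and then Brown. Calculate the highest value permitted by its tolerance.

Grey → 8 (first significant figure)
Yellow → 4 (second significant figure)
Orange → ×10^3 multiplier
Brown → ±1% tolerance
84 × 1000 = 84000 Ω
Highest = 84000 × (1 + 1/100) = 84840 Ω.

84840 Ω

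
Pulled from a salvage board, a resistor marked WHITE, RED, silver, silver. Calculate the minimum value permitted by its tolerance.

0.828 Ω

White → 9 (first significant figure)
Red → 2 (second significant figure)
Silver → ×0.01 multiplier
Silver → ±10% tolerance
92 × 0.01 = 0.92 Ω
Minimum = 0.92 × (1 − 10/100) = 0.828 Ω.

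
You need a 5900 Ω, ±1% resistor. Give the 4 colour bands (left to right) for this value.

5900 Ω = 59 × 10^2.
5 → green
9 → white
Multiplier 10^2 → red.
±1% tolerance → brown.

green, white, red, brown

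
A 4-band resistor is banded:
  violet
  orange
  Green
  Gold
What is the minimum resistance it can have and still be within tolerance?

6935000 Ω

Violet → 7 (first significant figure)
Orange → 3 (second significant figure)
Green → ×10^5 multiplier
Gold → ±5% tolerance
73 × 100000 = 7300000 Ω
Minimum = 7300000 × (1 − 5/100) = 6935000 Ω.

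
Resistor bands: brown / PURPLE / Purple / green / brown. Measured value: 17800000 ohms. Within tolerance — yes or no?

yes

Brown → 1 (first significant figure)
Violet → 7 (second significant figure)
Violet → 7 (third significant figure)
Green → ×10^5 multiplier
Brown → ±1% tolerance
177 × 100000 = 17700000 Ω
Allowed range: 17523000 Ω to 17877000 Ω.
17800000 ohms lies inside that range.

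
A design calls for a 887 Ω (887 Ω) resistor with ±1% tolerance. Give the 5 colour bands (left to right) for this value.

grey, grey, violet, black, brown

887 Ω = 887 × 10^0.
8 → grey
8 → grey
7 → violet
Multiplier 10^0 → black.
±1% tolerance → brown.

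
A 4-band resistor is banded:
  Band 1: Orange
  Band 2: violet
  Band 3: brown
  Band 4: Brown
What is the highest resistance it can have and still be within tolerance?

373.7 Ω

Orange → 3 (first significant figure)
Violet → 7 (second significant figure)
Brown → ×10 multiplier
Brown → ±1% tolerance
37 × 10 = 370 Ω
Highest = 370 × (1 + 1/100) = 373.7 Ω.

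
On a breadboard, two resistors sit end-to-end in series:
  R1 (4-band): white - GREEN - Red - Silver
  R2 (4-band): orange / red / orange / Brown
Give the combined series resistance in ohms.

R1: white, green → 95; red ×10^2 → 9500 Ω.
R2: orange, red → 32; orange ×10^3 → 32000 Ω.
Series: 9500 + 32000 = 41500 Ω.

41500 Ω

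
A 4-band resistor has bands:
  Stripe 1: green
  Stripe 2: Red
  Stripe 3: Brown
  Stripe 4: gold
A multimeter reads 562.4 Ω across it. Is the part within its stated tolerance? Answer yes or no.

no

Green → 5 (first significant figure)
Red → 2 (second significant figure)
Brown → ×10 multiplier
Gold → ±5% tolerance
52 × 10 = 520 Ω
Allowed range: 494 Ω to 546 Ω.
562.4 Ω lies outside that range.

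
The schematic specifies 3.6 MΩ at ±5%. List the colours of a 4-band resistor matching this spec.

orange, blue, green, gold

3600000 Ω = 36 × 10^5.
3 → orange
6 → blue
Multiplier 10^5 → green.
±5% tolerance → gold.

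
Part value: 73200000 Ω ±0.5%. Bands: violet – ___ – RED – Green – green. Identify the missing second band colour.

73200000 Ω = 732 × 10^5.
The second band gives digit 3 of the significand, and 3 is orange.

orange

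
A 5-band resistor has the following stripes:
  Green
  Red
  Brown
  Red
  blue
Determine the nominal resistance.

52100 Ω

Green → 5 (first significant figure)
Red → 2 (second significant figure)
Brown → 1 (third significant figure)
Red → ×10^2 multiplier
521 × 100 = 52100 Ω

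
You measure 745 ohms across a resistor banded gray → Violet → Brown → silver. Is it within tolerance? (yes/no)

Grey → 8 (first significant figure)
Violet → 7 (second significant figure)
Brown → ×10 multiplier
Silver → ±10% tolerance
87 × 10 = 870 Ω
Allowed range: 783 Ω to 957 Ω.
745 ohms lies outside that range.

no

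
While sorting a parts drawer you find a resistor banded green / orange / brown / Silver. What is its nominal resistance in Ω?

530 Ω

Green → 5 (first significant figure)
Orange → 3 (second significant figure)
Brown → ×10 multiplier
53 × 10 = 530 Ω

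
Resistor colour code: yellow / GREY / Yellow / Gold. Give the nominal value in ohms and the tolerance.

480000 Ω ±5%

Yellow → 4 (first significant figure)
Grey → 8 (second significant figure)
Yellow → ×10^4 multiplier
Gold → ±5% tolerance
48 × 10000 = 480000 Ω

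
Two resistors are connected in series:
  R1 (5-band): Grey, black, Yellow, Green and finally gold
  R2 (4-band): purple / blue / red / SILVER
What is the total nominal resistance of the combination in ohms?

R1: grey, black, yellow → 804; green ×10^5 → 80400000 Ω.
R2: violet, blue → 76; red ×10^2 → 7600 Ω.
Series: 80400000 + 7600 = 80407600 Ω.

80407600 Ω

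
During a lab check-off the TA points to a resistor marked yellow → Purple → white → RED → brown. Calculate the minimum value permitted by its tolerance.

Yellow → 4 (first significant figure)
Violet → 7 (second significant figure)
White → 9 (third significant figure)
Red → ×10^2 multiplier
Brown → ±1% tolerance
479 × 100 = 47900 Ω
Minimum = 47900 × (1 − 1/100) = 47421 Ω.

47421 Ω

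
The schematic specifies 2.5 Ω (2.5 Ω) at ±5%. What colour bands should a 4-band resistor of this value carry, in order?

red, green, gold, gold

2.5 Ω = 25 × 10^-1.
2 → red
5 → green
Multiplier 10^-1 → gold.
±5% tolerance → gold.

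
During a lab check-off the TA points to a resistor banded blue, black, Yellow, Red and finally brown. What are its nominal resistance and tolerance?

Blue → 6 (first significant figure)
Black → 0 (second significant figure)
Yellow → 4 (third significant figure)
Red → ×10^2 multiplier
Brown → ±1% tolerance
604 × 100 = 60400 Ω

60400 Ω ±1%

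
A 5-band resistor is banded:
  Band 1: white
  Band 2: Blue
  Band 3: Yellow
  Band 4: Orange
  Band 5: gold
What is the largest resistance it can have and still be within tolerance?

White → 9 (first significant figure)
Blue → 6 (second significant figure)
Yellow → 4 (third significant figure)
Orange → ×10^3 multiplier
Gold → ±5% tolerance
964 × 1000 = 964000 Ω
Largest = 964000 × (1 + 5/100) = 1012200 Ω.

1012200 Ω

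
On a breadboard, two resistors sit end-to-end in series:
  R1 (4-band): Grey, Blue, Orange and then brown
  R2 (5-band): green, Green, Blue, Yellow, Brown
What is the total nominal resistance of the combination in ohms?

5646000 Ω

R1: grey, blue → 86; orange ×10^3 → 86000 Ω.
R2: green, green, blue → 556; yellow ×10^4 → 5560000 Ω.
Series: 86000 + 5560000 = 5646000 Ω.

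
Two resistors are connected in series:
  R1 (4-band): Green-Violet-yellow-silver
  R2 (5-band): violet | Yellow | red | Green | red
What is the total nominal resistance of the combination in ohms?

74770000 Ω

R1: green, violet → 57; yellow ×10^4 → 570000 Ω.
R2: violet, yellow, red → 742; green ×10^5 → 74200000 Ω.
Series: 570000 + 74200000 = 74770000 Ω.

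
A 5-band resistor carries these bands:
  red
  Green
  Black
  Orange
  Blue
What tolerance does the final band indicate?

±0.25%

The last band, blue, is the tolerance band.
Blue corresponds to ±0.25%.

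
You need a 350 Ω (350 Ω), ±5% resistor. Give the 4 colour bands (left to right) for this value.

350 Ω = 35 × 10^1.
3 → orange
5 → green
Multiplier 10^1 → brown.
±5% tolerance → gold.

orange, green, brown, gold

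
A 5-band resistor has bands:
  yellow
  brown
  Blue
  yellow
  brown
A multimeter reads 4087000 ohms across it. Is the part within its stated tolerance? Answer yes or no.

Yellow → 4 (first significant figure)
Brown → 1 (second significant figure)
Blue → 6 (third significant figure)
Yellow → ×10^4 multiplier
Brown → ±1% tolerance
416 × 10000 = 4160000 Ω
Allowed range: 4118400 Ω to 4201600 Ω.
4087000 ohms lies outside that range.

no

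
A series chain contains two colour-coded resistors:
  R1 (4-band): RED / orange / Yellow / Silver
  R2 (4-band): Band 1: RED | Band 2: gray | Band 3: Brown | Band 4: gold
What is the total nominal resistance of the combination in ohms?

R1: red, orange → 23; yellow ×10^4 → 230000 Ω.
R2: red, grey → 28; brown ×10 → 280 Ω.
Series: 230000 + 280 = 230280 Ω.

230280 Ω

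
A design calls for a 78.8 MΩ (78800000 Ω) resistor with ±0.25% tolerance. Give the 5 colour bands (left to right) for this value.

78800000 Ω = 788 × 10^5.
7 → violet
8 → grey
8 → grey
Multiplier 10^5 → green.
±0.25% tolerance → blue.

violet, grey, grey, green, blue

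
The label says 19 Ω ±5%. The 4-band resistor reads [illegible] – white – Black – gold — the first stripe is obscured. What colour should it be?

19 Ω = 19 × 10^0.
The first band gives digit 1 of the significand, and 1 is brown.

brown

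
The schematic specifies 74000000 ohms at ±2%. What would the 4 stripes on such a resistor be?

violet, yellow, blue, red

74000000 Ω = 74 × 10^6.
7 → violet
4 → yellow
Multiplier 10^6 → blue.
±2% tolerance → red.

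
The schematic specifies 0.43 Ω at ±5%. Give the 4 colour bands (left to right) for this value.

yellow, orange, silver, gold

0.43 Ω = 43 × 10^-2.
4 → yellow
3 → orange
Multiplier 10^-2 → silver.
±5% tolerance → gold.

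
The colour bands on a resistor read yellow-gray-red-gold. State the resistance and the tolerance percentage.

4800 Ω ±5%

Yellow → 4 (first significant figure)
Grey → 8 (second significant figure)
Red → ×10^2 multiplier
Gold → ±5% tolerance
48 × 100 = 4800 Ω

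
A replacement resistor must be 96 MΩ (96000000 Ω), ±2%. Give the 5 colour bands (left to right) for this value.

white, blue, black, green, red

96000000 Ω = 960 × 10^5.
9 → white
6 → blue
0 → black
Multiplier 10^5 → green.
±2% tolerance → red.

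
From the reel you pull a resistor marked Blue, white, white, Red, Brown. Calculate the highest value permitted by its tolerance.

70599 Ω

Blue → 6 (first significant figure)
White → 9 (second significant figure)
White → 9 (third significant figure)
Red → ×10^2 multiplier
Brown → ±1% tolerance
699 × 100 = 69900 Ω
Highest = 69900 × (1 + 1/100) = 70599 Ω.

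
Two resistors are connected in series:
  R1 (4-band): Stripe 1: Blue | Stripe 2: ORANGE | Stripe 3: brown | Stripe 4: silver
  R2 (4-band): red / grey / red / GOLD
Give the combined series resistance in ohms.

R1: blue, orange → 63; brown ×10 → 630 Ω.
R2: red, grey → 28; red ×10^2 → 2800 Ω.
Series: 630 + 2800 = 3430 Ω.

3430 Ω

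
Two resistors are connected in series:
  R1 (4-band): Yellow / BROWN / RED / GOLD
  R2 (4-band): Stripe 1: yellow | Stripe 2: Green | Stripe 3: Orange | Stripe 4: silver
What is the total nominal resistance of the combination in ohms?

49100 Ω

R1: yellow, brown → 41; red ×10^2 → 4100 Ω.
R2: yellow, green → 45; orange ×10^3 → 45000 Ω.
Series: 4100 + 45000 = 49100 Ω.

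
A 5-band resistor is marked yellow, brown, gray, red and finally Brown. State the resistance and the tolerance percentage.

Yellow → 4 (first significant figure)
Brown → 1 (second significant figure)
Grey → 8 (third significant figure)
Red → ×10^2 multiplier
Brown → ±1% tolerance
418 × 100 = 41800 Ω

41800 Ω ±1%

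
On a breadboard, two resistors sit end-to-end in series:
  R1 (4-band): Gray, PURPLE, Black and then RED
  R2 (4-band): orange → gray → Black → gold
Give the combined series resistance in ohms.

R1: grey, violet → 87; black ×1 → 87 Ω.
R2: orange, grey → 38; black ×1 → 38 Ω.
Series: 87 + 38 = 125 Ω.

125 Ω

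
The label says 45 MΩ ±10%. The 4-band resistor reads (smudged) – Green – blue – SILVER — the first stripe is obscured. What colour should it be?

yellow

45000000 Ω = 45 × 10^6.
The first band gives digit 4 of the significand, and 4 is yellow.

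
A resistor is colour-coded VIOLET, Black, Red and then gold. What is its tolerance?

±5%

The last band, gold, is the tolerance band.
Gold corresponds to ±5%.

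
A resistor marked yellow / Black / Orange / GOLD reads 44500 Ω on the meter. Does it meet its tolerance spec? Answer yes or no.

no

Yellow → 4 (first significant figure)
Black → 0 (second significant figure)
Orange → ×10^3 multiplier
Gold → ±5% tolerance
40 × 1000 = 40000 Ω
Allowed range: 38000 Ω to 42000 Ω.
44500 Ω lies outside that range.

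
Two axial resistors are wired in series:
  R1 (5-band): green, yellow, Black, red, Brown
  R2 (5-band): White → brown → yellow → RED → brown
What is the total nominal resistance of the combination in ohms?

145400 Ω

R1: green, yellow, black → 540; red ×10^2 → 54000 Ω.
R2: white, brown, yellow → 914; red ×10^2 → 91400 Ω.
Series: 54000 + 91400 = 145400 Ω.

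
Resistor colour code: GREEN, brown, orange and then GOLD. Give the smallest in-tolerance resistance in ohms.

48450 Ω

Green → 5 (first significant figure)
Brown → 1 (second significant figure)
Orange → ×10^3 multiplier
Gold → ±5% tolerance
51 × 1000 = 51000 Ω
Smallest = 51000 × (1 − 5/100) = 48450 Ω.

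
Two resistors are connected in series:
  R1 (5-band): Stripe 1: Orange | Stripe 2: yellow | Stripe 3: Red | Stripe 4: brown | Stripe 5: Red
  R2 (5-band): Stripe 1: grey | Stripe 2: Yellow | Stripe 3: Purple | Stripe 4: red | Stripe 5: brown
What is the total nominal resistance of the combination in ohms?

88120 Ω

R1: orange, yellow, red → 342; brown ×10 → 3420 Ω.
R2: grey, yellow, violet → 847; red ×10^2 → 84700 Ω.
Series: 3420 + 84700 = 88120 Ω.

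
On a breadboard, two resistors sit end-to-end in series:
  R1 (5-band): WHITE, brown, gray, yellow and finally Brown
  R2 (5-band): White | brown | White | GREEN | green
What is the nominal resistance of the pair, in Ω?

101080000 Ω

R1: white, brown, grey → 918; yellow ×10^4 → 9180000 Ω.
R2: white, brown, white → 919; green ×10^5 → 91900000 Ω.
Series: 9180000 + 91900000 = 101080000 Ω.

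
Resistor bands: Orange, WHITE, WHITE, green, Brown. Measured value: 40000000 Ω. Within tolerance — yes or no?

yes

Orange → 3 (first significant figure)
White → 9 (second significant figure)
White → 9 (third significant figure)
Green → ×10^5 multiplier
Brown → ±1% tolerance
399 × 100000 = 39900000 Ω
Allowed range: 39501000 Ω to 40299000 Ω.
40000000 Ω lies inside that range.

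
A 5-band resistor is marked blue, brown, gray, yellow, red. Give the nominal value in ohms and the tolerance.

6180000 Ω ±2%

Blue → 6 (first significant figure)
Brown → 1 (second significant figure)
Grey → 8 (third significant figure)
Yellow → ×10^4 multiplier
Red → ±2% tolerance
618 × 10000 = 6180000 Ω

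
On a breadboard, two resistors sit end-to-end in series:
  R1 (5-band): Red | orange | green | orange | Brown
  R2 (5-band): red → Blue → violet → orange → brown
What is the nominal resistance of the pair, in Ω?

R1: red, orange, green → 235; orange ×10^3 → 235000 Ω.
R2: red, blue, violet → 267; orange ×10^3 → 267000 Ω.
Series: 235000 + 267000 = 502000 Ω.

502000 Ω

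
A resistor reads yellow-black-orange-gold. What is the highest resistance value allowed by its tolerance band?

42000 Ω

Yellow → 4 (first significant figure)
Black → 0 (second significant figure)
Orange → ×10^3 multiplier
Gold → ±5% tolerance
40 × 1000 = 40000 Ω
Highest = 40000 × (1 + 5/100) = 42000 Ω.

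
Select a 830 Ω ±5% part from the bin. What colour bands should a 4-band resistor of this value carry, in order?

grey, orange, brown, gold

830 Ω = 83 × 10^1.
8 → grey
3 → orange
Multiplier 10^1 → brown.
±5% tolerance → gold.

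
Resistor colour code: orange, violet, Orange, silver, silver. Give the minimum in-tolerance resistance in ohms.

3.357 Ω

Orange → 3 (first significant figure)
Violet → 7 (second significant figure)
Orange → 3 (third significant figure)
Silver → ×0.01 multiplier
Silver → ±10% tolerance
373 × 0.01 = 3.73 Ω
Minimum = 3.73 × (1 − 10/100) = 3.357 Ω.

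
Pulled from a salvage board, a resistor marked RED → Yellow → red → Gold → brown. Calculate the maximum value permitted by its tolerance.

Red → 2 (first significant figure)
Yellow → 4 (second significant figure)
Red → 2 (third significant figure)
Gold → ×0.1 multiplier
Brown → ±1% tolerance
242 × 0.1 = 24.2 Ω
Maximum = 24.2 × (1 + 1/100) = 24.442 Ω.

24.442 Ω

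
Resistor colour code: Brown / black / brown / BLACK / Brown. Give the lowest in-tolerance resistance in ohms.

Brown → 1 (first significant figure)
Black → 0 (second significant figure)
Brown → 1 (third significant figure)
Black → ×1 multiplier
Brown → ±1% tolerance
101 × 1 = 101 Ω
Lowest = 101 × (1 − 1/100) = 99.99 Ω.

99.99 Ω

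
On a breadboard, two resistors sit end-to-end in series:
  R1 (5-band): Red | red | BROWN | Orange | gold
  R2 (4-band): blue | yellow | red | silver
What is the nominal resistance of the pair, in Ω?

227400 Ω

R1: red, red, brown → 221; orange ×10^3 → 221000 Ω.
R2: blue, yellow → 64; red ×10^2 → 6400 Ω.
Series: 221000 + 6400 = 227400 Ω.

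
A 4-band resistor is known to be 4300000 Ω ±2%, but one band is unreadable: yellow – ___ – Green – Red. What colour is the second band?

orange

4300000 Ω = 43 × 10^5.
The second band gives digit 3 of the significand, and 3 is orange.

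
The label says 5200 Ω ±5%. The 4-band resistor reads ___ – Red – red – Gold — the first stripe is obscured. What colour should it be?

5200 Ω = 52 × 10^2.
The first band gives digit 5 of the significand, and 5 is green.

green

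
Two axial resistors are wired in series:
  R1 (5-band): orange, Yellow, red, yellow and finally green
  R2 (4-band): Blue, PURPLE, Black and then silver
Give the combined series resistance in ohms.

R1: orange, yellow, red → 342; yellow ×10^4 → 3420000 Ω.
R2: blue, violet → 67; black ×1 → 67 Ω.
Series: 3420000 + 67 = 3420067 Ω.

3420067 Ω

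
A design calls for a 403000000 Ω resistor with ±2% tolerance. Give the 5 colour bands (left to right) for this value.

403000000 Ω = 403 × 10^6.
4 → yellow
0 → black
3 → orange
Multiplier 10^6 → blue.
±2% tolerance → red.

yellow, black, orange, blue, red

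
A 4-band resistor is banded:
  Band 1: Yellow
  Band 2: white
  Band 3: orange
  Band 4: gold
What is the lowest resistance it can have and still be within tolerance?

Yellow → 4 (first significant figure)
White → 9 (second significant figure)
Orange → ×10^3 multiplier
Gold → ±5% tolerance
49 × 1000 = 49000 Ω
Lowest = 49000 × (1 − 5/100) = 46550 Ω.

46550 Ω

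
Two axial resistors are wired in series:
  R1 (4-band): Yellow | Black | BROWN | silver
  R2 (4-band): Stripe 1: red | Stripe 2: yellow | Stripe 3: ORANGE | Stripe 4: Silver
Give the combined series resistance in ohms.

R1: yellow, black → 40; brown ×10 → 400 Ω.
R2: red, yellow → 24; orange ×10^3 → 24000 Ω.
Series: 400 + 24000 = 24400 Ω.

24400 Ω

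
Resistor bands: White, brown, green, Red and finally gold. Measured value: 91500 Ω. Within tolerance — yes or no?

yes

White → 9 (first significant figure)
Brown → 1 (second significant figure)
Green → 5 (third significant figure)
Red → ×10^2 multiplier
Gold → ±5% tolerance
915 × 100 = 91500 Ω
Allowed range: 86925 Ω to 96075 Ω.
91500 Ω lies inside that range.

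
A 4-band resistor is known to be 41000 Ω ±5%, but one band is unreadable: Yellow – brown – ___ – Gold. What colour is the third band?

orange

41000 Ω = 41 × 10^3.
The third band is the multiplier, 10^3, which is orange.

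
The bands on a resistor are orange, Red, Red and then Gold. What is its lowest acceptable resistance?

Orange → 3 (first significant figure)
Red → 2 (second significant figure)
Red → ×10^2 multiplier
Gold → ±5% tolerance
32 × 100 = 3200 Ω
Lowest = 3200 × (1 − 5/100) = 3040 Ω.

3040 Ω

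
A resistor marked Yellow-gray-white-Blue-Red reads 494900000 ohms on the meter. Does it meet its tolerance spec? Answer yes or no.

yes

Yellow → 4 (first significant figure)
Grey → 8 (second significant figure)
White → 9 (third significant figure)
Blue → ×10^6 multiplier
Red → ±2% tolerance
489 × 1000000 = 489000000 Ω
Allowed range: 479220000 Ω to 498780000 Ω.
494900000 ohms lies inside that range.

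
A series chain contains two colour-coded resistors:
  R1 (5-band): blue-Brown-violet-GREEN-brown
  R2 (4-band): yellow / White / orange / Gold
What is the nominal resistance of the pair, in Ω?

R1: blue, brown, violet → 617; green ×10^5 → 61700000 Ω.
R2: yellow, white → 49; orange ×10^3 → 49000 Ω.
Series: 61700000 + 49000 = 61749000 Ω.

61749000 Ω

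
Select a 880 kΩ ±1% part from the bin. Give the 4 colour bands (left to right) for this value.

grey, grey, yellow, brown

880000 Ω = 88 × 10^4.
8 → grey
8 → grey
Multiplier 10^4 → yellow.
±1% tolerance → brown.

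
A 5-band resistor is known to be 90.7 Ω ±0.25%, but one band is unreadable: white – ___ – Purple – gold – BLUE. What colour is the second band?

black

90.7 Ω = 907 × 10^-1.
The second band gives digit 0 of the significand, and 0 is black.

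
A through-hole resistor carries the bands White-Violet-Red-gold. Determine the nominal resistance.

9700 Ω

White → 9 (first significant figure)
Violet → 7 (second significant figure)
Red → ×10^2 multiplier
97 × 100 = 9700 Ω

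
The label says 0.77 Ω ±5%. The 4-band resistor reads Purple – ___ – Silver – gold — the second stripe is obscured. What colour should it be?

0.77 Ω = 77 × 10^-2.
The second band gives digit 7 of the significand, and 7 is violet.

violet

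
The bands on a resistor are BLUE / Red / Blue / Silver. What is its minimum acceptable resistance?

Blue → 6 (first significant figure)
Red → 2 (second significant figure)
Blue → ×10^6 multiplier
Silver → ±10% tolerance
62 × 1000000 = 62000000 Ω
Minimum = 62000000 × (1 − 10/100) = 55800000 Ω.

55800000 Ω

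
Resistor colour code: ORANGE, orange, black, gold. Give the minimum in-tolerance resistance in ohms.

Orange → 3 (first significant figure)
Orange → 3 (second significant figure)
Black → ×1 multiplier
Gold → ±5% tolerance
33 × 1 = 33 Ω
Minimum = 33 × (1 − 5/100) = 31.35 Ω.

31.35 Ω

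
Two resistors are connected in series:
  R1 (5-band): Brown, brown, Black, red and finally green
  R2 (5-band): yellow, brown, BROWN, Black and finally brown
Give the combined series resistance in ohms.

11411 Ω

R1: brown, brown, black → 110; red ×10^2 → 11000 Ω.
R2: yellow, brown, brown → 411; black ×1 → 411 Ω.
Series: 11000 + 411 = 11411 Ω.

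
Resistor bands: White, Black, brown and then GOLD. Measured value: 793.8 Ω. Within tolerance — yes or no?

no

White → 9 (first significant figure)
Black → 0 (second significant figure)
Brown → ×10 multiplier
Gold → ±5% tolerance
90 × 10 = 900 Ω
Allowed range: 855 Ω to 945 Ω.
793.8 Ω lies outside that range.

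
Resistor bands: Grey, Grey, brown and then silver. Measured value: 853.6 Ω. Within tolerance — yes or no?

yes

Grey → 8 (first significant figure)
Grey → 8 (second significant figure)
Brown → ×10 multiplier
Silver → ±10% tolerance
88 × 10 = 880 Ω
Allowed range: 792 Ω to 968 Ω.
853.6 Ω lies inside that range.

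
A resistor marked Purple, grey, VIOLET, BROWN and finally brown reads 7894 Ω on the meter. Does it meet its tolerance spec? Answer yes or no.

yes

Violet → 7 (first significant figure)
Grey → 8 (second significant figure)
Violet → 7 (third significant figure)
Brown → ×10 multiplier
Brown → ±1% tolerance
787 × 10 = 7870 Ω
Allowed range: 7791.3 Ω to 7948.7 Ω.
7894 Ω lies inside that range.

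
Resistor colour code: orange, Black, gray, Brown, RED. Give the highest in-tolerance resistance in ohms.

Orange → 3 (first significant figure)
Black → 0 (second significant figure)
Grey → 8 (third significant figure)
Brown → ×10 multiplier
Red → ±2% tolerance
308 × 10 = 3080 Ω
Highest = 3080 × (1 + 2/100) = 3141.6 Ω.

3141.6 Ω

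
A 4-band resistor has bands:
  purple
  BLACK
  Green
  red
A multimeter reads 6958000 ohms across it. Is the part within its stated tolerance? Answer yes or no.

Violet → 7 (first significant figure)
Black → 0 (second significant figure)
Green → ×10^5 multiplier
Red → ±2% tolerance
70 × 100000 = 7000000 Ω
Allowed range: 6860000 Ω to 7140000 Ω.
6958000 ohms lies inside that range.

yes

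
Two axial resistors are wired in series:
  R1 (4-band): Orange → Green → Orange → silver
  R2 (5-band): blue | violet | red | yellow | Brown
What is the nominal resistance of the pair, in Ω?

6755000 Ω

R1: orange, green → 35; orange ×10^3 → 35000 Ω.
R2: blue, violet, red → 672; yellow ×10^4 → 6720000 Ω.
Series: 35000 + 6720000 = 6755000 Ω.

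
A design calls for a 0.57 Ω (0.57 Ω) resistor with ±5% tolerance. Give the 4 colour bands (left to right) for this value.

0.57 Ω = 57 × 10^-2.
5 → green
7 → violet
Multiplier 10^-2 → silver.
±5% tolerance → gold.

green, violet, silver, gold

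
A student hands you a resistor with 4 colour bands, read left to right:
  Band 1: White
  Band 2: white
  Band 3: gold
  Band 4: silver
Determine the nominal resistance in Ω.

White → 9 (first significant figure)
White → 9 (second significant figure)
Gold → ×0.1 multiplier
99 × 0.1 = 9.9 Ω

9.9 Ω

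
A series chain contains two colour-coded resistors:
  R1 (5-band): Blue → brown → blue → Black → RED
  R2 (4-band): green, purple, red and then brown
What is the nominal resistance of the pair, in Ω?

6316 Ω

R1: blue, brown, blue → 616; black ×1 → 616 Ω.
R2: green, violet → 57; red ×10^2 → 5700 Ω.
Series: 616 + 5700 = 6316 Ω.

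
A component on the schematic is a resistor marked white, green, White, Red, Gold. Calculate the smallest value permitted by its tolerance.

91105 Ω

White → 9 (first significant figure)
Green → 5 (second significant figure)
White → 9 (third significant figure)
Red → ×10^2 multiplier
Gold → ±5% tolerance
959 × 100 = 95900 Ω
Smallest = 95900 × (1 − 5/100) = 91105 Ω.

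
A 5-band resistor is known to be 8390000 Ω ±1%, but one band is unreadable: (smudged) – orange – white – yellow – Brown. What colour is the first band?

8390000 Ω = 839 × 10^4.
The first band gives digit 8 of the significand, and 8 is grey.

grey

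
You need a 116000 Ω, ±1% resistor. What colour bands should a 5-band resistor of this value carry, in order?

brown, brown, blue, orange, brown

116000 Ω = 116 × 10^3.
1 → brown
1 → brown
6 → blue
Multiplier 10^3 → orange.
±1% tolerance → brown.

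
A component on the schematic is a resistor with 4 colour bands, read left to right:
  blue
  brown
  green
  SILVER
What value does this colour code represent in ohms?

6100000 Ω

Blue → 6 (first significant figure)
Brown → 1 (second significant figure)
Green → ×10^5 multiplier
61 × 100000 = 6100000 Ω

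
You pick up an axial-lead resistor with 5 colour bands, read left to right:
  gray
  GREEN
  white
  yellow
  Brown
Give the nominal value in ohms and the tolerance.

8590000 Ω ±1%

Grey → 8 (first significant figure)
Green → 5 (second significant figure)
White → 9 (third significant figure)
Yellow → ×10^4 multiplier
Brown → ±1% tolerance
859 × 10000 = 8590000 Ω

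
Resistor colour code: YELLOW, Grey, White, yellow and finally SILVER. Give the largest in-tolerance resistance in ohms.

Yellow → 4 (first significant figure)
Grey → 8 (second significant figure)
White → 9 (third significant figure)
Yellow → ×10^4 multiplier
Silver → ±10% tolerance
489 × 10000 = 4890000 Ω
Largest = 4890000 × (1 + 10/100) = 5379000 Ω.

5379000 Ω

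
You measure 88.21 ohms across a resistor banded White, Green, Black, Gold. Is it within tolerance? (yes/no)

White → 9 (first significant figure)
Green → 5 (second significant figure)
Black → ×1 multiplier
Gold → ±5% tolerance
95 × 1 = 95 Ω
Allowed range: 90.25 Ω to 99.75 Ω.
88.21 ohms lies outside that range.

no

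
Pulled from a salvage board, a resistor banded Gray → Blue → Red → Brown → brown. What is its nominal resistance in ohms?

Grey → 8 (first significant figure)
Blue → 6 (second significant figure)
Red → 2 (third significant figure)
Brown → ×10 multiplier
862 × 10 = 8620 Ω

8620 Ω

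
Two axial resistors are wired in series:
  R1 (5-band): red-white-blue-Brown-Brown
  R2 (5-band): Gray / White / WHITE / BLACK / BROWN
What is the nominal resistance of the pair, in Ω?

3859 Ω

R1: red, white, blue → 296; brown ×10 → 2960 Ω.
R2: grey, white, white → 899; black ×1 → 899 Ω.
Series: 2960 + 899 = 3859 Ω.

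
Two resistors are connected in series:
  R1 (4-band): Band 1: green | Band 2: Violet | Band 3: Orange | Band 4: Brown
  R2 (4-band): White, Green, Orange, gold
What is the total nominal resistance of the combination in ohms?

152000 Ω

R1: green, violet → 57; orange ×10^3 → 57000 Ω.
R2: white, green → 95; orange ×10^3 → 95000 Ω.
Series: 57000 + 95000 = 152000 Ω.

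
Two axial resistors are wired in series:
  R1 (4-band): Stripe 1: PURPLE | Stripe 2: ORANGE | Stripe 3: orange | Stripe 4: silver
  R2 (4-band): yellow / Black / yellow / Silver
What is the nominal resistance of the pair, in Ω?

473000 Ω

R1: violet, orange → 73; orange ×10^3 → 73000 Ω.
R2: yellow, black → 40; yellow ×10^4 → 400000 Ω.
Series: 73000 + 400000 = 473000 Ω.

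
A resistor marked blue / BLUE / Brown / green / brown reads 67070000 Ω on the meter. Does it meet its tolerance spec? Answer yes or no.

no

Blue → 6 (first significant figure)
Blue → 6 (second significant figure)
Brown → 1 (third significant figure)
Green → ×10^5 multiplier
Brown → ±1% tolerance
661 × 100000 = 66100000 Ω
Allowed range: 65439000 Ω to 66761000 Ω.
67070000 Ω lies outside that range.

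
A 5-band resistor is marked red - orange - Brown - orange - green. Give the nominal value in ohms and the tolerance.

231000 Ω ±0.5%

Red → 2 (first significant figure)
Orange → 3 (second significant figure)
Brown → 1 (third significant figure)
Orange → ×10^3 multiplier
Green → ±0.5% tolerance
231 × 1000 = 231000 Ω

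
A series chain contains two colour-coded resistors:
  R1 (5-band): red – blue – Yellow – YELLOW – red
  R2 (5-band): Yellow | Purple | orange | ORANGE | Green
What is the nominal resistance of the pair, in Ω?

3113000 Ω

R1: red, blue, yellow → 264; yellow ×10^4 → 2640000 Ω.
R2: yellow, violet, orange → 473; orange ×10^3 → 473000 Ω.
Series: 2640000 + 473000 = 3113000 Ω.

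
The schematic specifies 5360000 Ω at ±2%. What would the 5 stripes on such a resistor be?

green, orange, blue, yellow, red

5360000 Ω = 536 × 10^4.
5 → green
3 → orange
6 → blue
Multiplier 10^4 → yellow.
±2% tolerance → red.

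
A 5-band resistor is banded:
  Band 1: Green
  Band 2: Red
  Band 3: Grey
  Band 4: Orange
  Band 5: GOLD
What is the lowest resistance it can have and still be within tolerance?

Green → 5 (first significant figure)
Red → 2 (second significant figure)
Grey → 8 (third significant figure)
Orange → ×10^3 multiplier
Gold → ±5% tolerance
528 × 1000 = 528000 Ω
Lowest = 528000 × (1 − 5/100) = 501600 Ω.

501600 Ω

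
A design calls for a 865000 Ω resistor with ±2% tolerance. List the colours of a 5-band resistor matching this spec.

865000 Ω = 865 × 10^3.
8 → grey
6 → blue
5 → green
Multiplier 10^3 → orange.
±2% tolerance → red.

grey, blue, green, orange, red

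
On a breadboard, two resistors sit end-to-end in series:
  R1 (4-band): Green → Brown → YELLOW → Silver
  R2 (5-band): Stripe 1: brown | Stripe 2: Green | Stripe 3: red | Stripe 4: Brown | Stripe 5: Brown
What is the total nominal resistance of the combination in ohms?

511520 Ω

R1: green, brown → 51; yellow ×10^4 → 510000 Ω.
R2: brown, green, red → 152; brown ×10 → 1520 Ω.
Series: 510000 + 1520 = 511520 Ω.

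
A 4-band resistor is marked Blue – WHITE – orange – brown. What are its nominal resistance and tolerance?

69000 Ω ±1%

Blue → 6 (first significant figure)
White → 9 (second significant figure)
Orange → ×10^3 multiplier
Brown → ±1% tolerance
69 × 1000 = 69000 Ω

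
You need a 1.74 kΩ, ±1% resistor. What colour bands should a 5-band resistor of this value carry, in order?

brown, violet, yellow, brown, brown

1740 Ω = 174 × 10^1.
1 → brown
7 → violet
4 → yellow
Multiplier 10^1 → brown.
±1% tolerance → brown.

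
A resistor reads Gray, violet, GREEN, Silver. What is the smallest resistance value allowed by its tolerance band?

Grey → 8 (first significant figure)
Violet → 7 (second significant figure)
Green → ×10^5 multiplier
Silver → ±10% tolerance
87 × 100000 = 8700000 Ω
Smallest = 8700000 × (1 − 10/100) = 7830000 Ω.

7830000 Ω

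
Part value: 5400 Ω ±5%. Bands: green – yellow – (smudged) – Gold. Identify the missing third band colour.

red

5400 Ω = 54 × 10^2.
The third band is the multiplier, 10^2, which is red.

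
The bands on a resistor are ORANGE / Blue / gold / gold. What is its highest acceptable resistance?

Orange → 3 (first significant figure)
Blue → 6 (second significant figure)
Gold → ×0.1 multiplier
Gold → ±5% tolerance
36 × 0.1 = 3.6 Ω
Highest = 3.6 × (1 + 5/100) = 3.78 Ω.

3.78 Ω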